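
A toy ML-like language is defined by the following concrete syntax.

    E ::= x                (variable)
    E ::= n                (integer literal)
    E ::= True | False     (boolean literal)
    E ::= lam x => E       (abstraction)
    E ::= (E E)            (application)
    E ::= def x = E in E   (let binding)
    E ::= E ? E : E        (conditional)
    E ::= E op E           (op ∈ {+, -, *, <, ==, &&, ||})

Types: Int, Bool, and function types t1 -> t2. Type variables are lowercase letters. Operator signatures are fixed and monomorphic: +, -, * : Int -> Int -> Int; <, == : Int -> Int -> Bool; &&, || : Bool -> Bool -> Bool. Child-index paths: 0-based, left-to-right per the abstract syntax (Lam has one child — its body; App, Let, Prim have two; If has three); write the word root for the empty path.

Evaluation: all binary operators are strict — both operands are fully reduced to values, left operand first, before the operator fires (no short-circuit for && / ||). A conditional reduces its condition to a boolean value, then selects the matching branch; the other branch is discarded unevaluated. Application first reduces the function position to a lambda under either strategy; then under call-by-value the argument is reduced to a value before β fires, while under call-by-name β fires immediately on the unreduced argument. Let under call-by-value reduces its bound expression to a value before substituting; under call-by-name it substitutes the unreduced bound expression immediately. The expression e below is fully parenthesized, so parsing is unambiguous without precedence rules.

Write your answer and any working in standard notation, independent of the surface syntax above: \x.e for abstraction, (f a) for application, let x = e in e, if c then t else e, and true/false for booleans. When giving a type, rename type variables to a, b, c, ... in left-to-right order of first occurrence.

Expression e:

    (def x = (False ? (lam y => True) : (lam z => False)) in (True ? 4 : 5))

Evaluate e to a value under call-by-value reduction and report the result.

Trace:
step 0: (let x = (if false then (\y.true) else (\z.false)) in (if true then 4 else 5))
step 1: [if@0] (let x = (\z.false) in (if true then 4 else 5))
step 2: [let@root] (if true then 4 else 5)
step 3: [if@root] 4

Answer: 4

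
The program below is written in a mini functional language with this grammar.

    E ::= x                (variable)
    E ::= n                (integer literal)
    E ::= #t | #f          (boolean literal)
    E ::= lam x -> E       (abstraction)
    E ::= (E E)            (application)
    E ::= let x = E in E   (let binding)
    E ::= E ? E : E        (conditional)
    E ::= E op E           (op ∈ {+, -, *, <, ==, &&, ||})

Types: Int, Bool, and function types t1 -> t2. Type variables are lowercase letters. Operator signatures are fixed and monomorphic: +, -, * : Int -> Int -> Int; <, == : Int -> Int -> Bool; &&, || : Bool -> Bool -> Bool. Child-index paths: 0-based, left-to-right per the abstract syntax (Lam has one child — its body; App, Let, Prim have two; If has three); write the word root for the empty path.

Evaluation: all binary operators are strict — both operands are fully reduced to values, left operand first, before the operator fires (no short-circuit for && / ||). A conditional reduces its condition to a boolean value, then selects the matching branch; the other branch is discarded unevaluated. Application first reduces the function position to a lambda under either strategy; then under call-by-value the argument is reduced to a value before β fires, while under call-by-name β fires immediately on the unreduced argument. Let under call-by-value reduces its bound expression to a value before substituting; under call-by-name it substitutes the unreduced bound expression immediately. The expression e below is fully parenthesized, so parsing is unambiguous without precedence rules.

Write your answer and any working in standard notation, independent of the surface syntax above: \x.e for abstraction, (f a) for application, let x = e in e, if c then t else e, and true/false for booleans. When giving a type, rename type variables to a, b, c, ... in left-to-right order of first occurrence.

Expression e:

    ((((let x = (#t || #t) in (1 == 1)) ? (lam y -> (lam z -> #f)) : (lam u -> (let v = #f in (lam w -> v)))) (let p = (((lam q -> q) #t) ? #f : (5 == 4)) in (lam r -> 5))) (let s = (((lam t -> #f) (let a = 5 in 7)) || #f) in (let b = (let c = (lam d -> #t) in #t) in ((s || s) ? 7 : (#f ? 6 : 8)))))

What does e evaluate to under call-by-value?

Working:
step 0: (((if (let x = (true || true) in (1 == 1)) then (\y.(\z.false)) else (\u.(let v = false in (\w.v)))) (let p = (if ((\q.q) true) then false else (5 == 4)) in (\r.5))) (let s = (((\t.false) (let a = 5 in 7)) || false) in (let b = (let c = (\d.true) in true) in (if (s || s) then 7 else (if false then 6 else 8)))))
step 1: [delta@0.0.0.0] (((if (let x = true in (1 == 1)) then (\y.(\z.false)) else (\u.(let v = false in (\w.v)))) (let p = (if ((\q.q) true) then false else (5 == 4)) in (\r.5))) (let s = (((\t.false) (let a = 5 in 7)) || false) in (let b = (let c = (\d.true) in true) in (if (s || s) then 7 else (if false then 6 else 8)))))
step 2: [let@0.0.0] (((if (1 == 1) then (\y.(\z.false)) else (\u.(let v = false in (\w.v)))) (let p = (if ((\q.q) true) then false else (5 == 4)) in (\r.5))) (let s = (((\t.false) (let a = 5 in 7)) || false) in (let b = (let c = (\d.true) in true) in (if (s || s) then 7 else (if false then 6 else 8)))))
step 3: [delta@0.0.0] (((if true then (\y.(\z.false)) else (\u.(let v = false in (\w.v)))) (let p = (if ((\q.q) true) then false else (5 == 4)) in (\r.5))) (let s = (((\t.false) (let a = 5 in 7)) || false) in (let b = (let c = (\d.true) in true) in (if (s || s) then 7 else (if false then 6 else 8)))))
step 4: [if@0.0] (((\y.(\z.false)) (let p = (if ((\q.q) true) then false else (5 == 4)) in (\r.5))) (let s = (((\t.false) (let a = 5 in 7)) || false) in (let b = (let c = (\d.true) in true) in (if (s || s) then 7 else (if false then 6 else 8)))))
step 5: [beta@0.1.0.0] (((\y.(\z.false)) (let p = (if true then false else (5 == 4)) in (\r.5))) (let s = (((\t.false) (let a = 5 in 7)) || false) in (let b = (let c = (\d.true) in true) in (if (s || s) then 7 else (if false then 6 else 8)))))
step 6: [if@0.1.0] (((\y.(\z.false)) (let p = false in (\r.5))) (let s = (((\t.false) (let a = 5 in 7)) || false) in (let b = (let c = (\d.true) in true) in (if (s || s) then 7 else (if false then 6 else 8)))))
step 7: [let@0.1] (((\y.(\z.false)) (\r.5)) (let s = (((\t.false) (let a = 5 in 7)) || false) in (let b = (let c = (\d.true) in true) in (if (s || s) then 7 else (if false then 6 else 8)))))
step 8: [beta@0] ((\z.false) (let s = (((\t.false) (let a = 5 in 7)) || false) in (let b = (let c = (\d.true) in true) in (if (s || s) then 7 else (if false then 6 else 8)))))
step 9: [let@1.0.0.1] ((\z.false) (let s = (((\t.false) 7) || false) in (let b = (let c = (\d.true) in true) in (if (s || s) then 7 else (if false then 6 else 8)))))
step 10: [beta@1.0.0] ((\z.false) (let s = (false || false) in (let b = (let c = (\d.true) in true) in (if (s || s) then 7 else (if false then 6 else 8)))))
step 11: [delta@1.0] ((\z.false) (let s = false in (let b = (let c = (\d.true) in true) in (if (s || s) then 7 else (if false then 6 else 8)))))
step 12: [let@1] ((\z.false) (let b = (let c = (\d.true) in true) in (if (false || false) then 7 else (if false then 6 else 8))))
step 13: [let@1.0] ((\z.false) (let b = true in (if (false || false) then 7 else (if false then 6 else 8))))
step 14: [let@1] ((\z.false) (if (false || false) then 7 else (if false then 6 else 8)))
step 15: [delta@1.0] ((\z.false) (if false then 7 else (if false then 6 else 8)))
step 16: [if@1] ((\z.false) (if false then 6 else 8))
step 17: [if@1] ((\z.false) 8)
step 18: [beta@root] false

Answer: false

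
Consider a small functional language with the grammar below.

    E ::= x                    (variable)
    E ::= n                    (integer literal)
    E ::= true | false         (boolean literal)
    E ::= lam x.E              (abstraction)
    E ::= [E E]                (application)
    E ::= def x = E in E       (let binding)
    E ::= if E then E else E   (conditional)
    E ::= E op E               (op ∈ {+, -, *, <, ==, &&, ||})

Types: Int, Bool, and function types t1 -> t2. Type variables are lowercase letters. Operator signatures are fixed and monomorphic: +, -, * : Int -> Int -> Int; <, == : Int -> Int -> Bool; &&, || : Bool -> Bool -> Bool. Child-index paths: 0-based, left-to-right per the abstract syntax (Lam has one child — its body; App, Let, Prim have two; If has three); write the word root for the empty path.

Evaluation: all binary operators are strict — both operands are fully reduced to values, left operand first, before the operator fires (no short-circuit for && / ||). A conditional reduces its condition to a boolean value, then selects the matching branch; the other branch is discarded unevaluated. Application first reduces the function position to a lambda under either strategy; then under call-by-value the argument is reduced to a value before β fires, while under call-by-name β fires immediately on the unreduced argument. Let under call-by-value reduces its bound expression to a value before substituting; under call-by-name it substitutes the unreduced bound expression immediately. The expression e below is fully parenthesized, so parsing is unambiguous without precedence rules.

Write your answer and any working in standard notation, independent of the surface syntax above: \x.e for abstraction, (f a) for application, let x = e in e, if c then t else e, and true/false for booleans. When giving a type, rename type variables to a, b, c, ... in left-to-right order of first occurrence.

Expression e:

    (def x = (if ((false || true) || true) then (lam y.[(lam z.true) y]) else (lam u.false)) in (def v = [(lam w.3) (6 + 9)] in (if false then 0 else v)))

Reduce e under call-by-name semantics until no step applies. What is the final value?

Working:
step 0: (let x = (if ((false || true) || true) then (\y.((\z.true) y)) else (\u.false)) in (let v = ((\w.3) (6 + 9)) in (if false then 0 else v)))
step 1: [let@root] (let v = ((\w.3) (6 + 9)) in (if false then 0 else v))
step 2: [let@root] (if false then 0 else ((\w.3) (6 + 9)))
step 3: [if@root] ((\w.3) (6 + 9))
step 4: [beta@root] 3

Answer: 3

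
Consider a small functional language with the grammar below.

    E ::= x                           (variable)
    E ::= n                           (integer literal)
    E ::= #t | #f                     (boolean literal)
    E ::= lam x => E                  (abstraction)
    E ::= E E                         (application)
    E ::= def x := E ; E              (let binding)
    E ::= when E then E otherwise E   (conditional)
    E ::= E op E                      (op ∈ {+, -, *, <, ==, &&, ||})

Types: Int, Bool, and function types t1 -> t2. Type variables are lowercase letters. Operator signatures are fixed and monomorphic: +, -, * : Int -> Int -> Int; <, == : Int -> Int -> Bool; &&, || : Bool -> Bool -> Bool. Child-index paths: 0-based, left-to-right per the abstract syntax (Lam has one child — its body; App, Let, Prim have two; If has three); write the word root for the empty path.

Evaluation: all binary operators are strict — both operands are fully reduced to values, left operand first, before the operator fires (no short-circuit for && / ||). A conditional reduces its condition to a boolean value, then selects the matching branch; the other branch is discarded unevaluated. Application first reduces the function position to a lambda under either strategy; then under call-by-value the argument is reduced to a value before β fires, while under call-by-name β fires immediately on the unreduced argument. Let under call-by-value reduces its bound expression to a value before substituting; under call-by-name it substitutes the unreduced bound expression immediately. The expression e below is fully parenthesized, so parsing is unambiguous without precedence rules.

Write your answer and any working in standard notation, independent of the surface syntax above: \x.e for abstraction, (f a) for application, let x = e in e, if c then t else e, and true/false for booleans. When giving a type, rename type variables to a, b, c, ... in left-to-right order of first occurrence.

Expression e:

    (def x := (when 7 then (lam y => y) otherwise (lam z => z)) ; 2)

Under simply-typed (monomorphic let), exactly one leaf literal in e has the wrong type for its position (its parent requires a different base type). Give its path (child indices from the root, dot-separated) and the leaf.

Derivation:
  unify Int ~ Bool
  FAIL: mismatch Int ~ Bool

Answer: 0.0 : 7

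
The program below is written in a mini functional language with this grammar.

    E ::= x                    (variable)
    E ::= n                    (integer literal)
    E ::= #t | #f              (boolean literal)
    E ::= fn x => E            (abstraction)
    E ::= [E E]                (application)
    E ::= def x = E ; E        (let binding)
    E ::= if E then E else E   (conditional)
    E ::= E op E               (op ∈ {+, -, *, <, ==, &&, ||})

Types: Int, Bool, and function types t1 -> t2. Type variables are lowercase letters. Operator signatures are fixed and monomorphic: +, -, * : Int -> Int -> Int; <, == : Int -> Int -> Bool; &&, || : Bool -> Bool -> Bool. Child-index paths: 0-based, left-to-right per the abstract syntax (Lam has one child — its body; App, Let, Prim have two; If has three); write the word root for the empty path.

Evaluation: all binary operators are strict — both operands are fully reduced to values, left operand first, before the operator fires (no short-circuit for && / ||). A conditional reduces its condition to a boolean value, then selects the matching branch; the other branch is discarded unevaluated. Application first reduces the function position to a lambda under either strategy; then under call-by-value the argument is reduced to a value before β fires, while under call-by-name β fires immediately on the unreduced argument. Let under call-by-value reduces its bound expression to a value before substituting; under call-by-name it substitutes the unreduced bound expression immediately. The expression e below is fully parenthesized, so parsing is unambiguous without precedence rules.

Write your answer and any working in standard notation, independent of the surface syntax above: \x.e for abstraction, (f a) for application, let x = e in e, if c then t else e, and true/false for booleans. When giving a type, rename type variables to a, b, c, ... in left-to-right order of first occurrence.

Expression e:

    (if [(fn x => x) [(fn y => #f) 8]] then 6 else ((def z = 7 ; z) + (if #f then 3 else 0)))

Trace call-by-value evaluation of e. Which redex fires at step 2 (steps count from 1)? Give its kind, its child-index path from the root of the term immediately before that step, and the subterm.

Answer: beta at 0 : ((\x.x) false)

Derivation:
step 0: (if ((\x.x) ((\y.false) 8)) then 6 else ((let z = 7 in z) + (if false then 3 else 0)))
step 1: [beta@0.1] (if ((\x.x) false) then 6 else ((let z = 7 in z) + (if false then 3 else 0)))
step 2: [beta@0] (if false then 6 else ((let z = 7 in z) + (if false then 3 else 0)))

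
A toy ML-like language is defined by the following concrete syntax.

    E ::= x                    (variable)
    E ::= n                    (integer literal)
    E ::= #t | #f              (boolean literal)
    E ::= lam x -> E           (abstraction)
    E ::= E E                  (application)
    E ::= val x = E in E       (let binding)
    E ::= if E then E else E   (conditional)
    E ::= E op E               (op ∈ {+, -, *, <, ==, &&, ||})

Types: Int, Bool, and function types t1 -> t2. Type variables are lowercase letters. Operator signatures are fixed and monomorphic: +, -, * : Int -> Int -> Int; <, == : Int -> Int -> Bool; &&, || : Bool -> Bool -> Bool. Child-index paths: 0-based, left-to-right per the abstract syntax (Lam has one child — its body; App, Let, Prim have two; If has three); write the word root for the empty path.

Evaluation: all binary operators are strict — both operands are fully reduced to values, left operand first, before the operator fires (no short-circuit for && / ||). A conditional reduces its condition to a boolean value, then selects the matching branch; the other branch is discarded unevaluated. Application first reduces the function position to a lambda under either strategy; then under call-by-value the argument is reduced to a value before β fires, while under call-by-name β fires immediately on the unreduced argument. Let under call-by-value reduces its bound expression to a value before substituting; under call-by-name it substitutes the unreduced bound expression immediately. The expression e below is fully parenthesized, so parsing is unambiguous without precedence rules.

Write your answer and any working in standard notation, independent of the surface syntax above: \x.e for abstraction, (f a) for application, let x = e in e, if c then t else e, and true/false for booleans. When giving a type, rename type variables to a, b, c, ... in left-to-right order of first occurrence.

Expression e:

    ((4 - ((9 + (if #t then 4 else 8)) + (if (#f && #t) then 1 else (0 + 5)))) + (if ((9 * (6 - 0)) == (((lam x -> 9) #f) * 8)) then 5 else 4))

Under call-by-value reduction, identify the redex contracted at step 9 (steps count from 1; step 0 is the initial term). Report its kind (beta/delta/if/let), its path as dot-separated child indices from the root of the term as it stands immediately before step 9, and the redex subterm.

Answer: delta at 1.0.0 : (9 * 6)

Working:
step 0: ((4 - ((9 + (if true then 4 else 8)) + (if (false && true) then 1 else (0 + 5)))) + (if ((9 * (6 - 0)) == (((\x.9) false) * 8)) then 5 else 4))
step 1: [if@0.1.0.1] ((4 - ((9 + 4) + (if (false && true) then 1 else (0 + 5)))) + (if ((9 * (6 - 0)) == (((\x.9) false) * 8)) then 5 else 4))
step 2: [delta@0.1.0] ((4 - (13 + (if (false && true) then 1 else (0 + 5)))) + (if ((9 * (6 - 0)) == (((\x.9) false) * 8)) then 5 else 4))
step 3: [delta@0.1.1.0] ((4 - (13 + (if false then 1 else (0 + 5)))) + (if ((9 * (6 - 0)) == (((\x.9) false) * 8)) then 5 else 4))
step 4: [if@0.1.1] ((4 - (13 + (0 + 5))) + (if ((9 * (6 - 0)) == (((\x.9) false) * 8)) then 5 else 4))
step 5: [delta@0.1.1] ((4 - (13 + 5)) + (if ((9 * (6 - 0)) == (((\x.9) false) * 8)) then 5 else 4))
step 6: [delta@0.1] ((4 - 18) + (if ((9 * (6 - 0)) == (((\x.9) false) * 8)) then 5 else 4))
step 7: [delta@0] (-14 + (if ((9 * (6 - 0)) == (((\x.9) false) * 8)) then 5 else 4))
step 8: [delta@1.0.0.1] (-14 + (if ((9 * 6) == (((\x.9) false) * 8)) then 5 else 4))
step 9: [delta@1.0.0] (-14 + (if (54 == (((\x.9) false) * 8)) then 5 else 4))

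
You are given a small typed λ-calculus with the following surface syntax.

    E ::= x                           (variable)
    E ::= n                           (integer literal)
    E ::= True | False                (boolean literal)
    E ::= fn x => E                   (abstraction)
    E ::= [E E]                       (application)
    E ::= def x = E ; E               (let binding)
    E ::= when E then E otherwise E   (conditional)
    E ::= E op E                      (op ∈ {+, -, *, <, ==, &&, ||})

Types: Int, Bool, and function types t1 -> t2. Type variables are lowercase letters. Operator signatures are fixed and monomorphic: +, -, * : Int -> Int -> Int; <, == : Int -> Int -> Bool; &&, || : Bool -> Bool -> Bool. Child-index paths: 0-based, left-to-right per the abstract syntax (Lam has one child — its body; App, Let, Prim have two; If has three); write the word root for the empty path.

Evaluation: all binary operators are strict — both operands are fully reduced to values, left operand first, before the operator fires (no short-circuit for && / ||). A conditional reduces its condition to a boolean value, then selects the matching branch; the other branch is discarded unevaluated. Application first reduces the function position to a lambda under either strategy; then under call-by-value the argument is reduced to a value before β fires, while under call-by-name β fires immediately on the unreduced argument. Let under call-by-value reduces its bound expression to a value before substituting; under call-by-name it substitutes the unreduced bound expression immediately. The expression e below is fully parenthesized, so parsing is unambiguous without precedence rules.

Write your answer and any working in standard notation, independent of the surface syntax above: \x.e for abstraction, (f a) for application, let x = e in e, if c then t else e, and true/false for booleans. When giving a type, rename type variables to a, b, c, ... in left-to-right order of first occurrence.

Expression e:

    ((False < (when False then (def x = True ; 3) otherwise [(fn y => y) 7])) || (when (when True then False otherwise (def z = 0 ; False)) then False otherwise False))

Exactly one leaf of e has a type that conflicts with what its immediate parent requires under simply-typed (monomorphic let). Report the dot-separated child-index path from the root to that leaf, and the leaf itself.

Trace:
  unify Bool ~ Int
  FAIL: mismatch Bool ~ Int

Answer: 0.0 : false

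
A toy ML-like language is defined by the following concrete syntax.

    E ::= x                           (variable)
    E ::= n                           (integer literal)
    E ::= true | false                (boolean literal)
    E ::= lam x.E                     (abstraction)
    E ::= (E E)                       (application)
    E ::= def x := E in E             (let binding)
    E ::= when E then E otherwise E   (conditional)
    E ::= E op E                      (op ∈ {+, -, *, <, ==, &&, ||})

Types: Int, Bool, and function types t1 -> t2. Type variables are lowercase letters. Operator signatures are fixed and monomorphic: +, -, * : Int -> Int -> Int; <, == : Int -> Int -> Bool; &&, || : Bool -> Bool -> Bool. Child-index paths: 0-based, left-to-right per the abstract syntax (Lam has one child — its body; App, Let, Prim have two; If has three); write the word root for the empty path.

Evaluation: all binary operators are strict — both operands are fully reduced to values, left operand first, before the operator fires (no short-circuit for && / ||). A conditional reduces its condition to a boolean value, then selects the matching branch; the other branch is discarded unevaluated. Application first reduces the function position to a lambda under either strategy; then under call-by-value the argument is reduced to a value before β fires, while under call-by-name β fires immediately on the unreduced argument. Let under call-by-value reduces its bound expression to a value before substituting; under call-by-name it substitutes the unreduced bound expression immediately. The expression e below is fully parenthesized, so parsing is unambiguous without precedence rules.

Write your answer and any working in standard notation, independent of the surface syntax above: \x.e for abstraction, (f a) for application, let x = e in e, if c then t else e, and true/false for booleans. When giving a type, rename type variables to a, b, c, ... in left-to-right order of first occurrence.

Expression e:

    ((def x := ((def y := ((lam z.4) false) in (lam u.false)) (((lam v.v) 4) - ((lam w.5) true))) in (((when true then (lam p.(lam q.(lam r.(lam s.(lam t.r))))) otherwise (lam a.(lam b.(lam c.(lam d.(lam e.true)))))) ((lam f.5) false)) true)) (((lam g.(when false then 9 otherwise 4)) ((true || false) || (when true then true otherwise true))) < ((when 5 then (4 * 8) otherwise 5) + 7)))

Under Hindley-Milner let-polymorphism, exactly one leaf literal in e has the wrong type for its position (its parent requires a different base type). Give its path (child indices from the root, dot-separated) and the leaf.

Working:
\z._ : a -> Int
  unify a -> Int ~ Bool -> b
  unify a ~ Bool
  unify Int ~ b
_ _ : Int
let y : Int
\u._ : c -> Bool
v : d
\v._ : d -> d
  unify d -> d ~ Int -> e
  unify d ~ Int
  unify Int ~ e
_ _ : Int
  unify Int ~ Int
\w._ : f -> Int
  unify f -> Int ~ Bool -> g
  unify f ~ Bool
  unify Int ~ g
_ _ : Int
  unify Int ~ Int
  unify c -> Bool ~ Int -> h
  unify c ~ Int
  unify Bool ~ h
_ _ : Bool
let x : Bool
  unify Bool ~ Bool
r : k
\t._ : m -> k
\s._ : l -> m -> k
\r._ : k -> l -> m -> k
\q._ : j -> k -> l -> m -> k
\p._ : i -> j -> k -> l -> m -> k
\e._ : r -> Bool
\d._ : q -> r -> Bool
\c._ : p -> q -> r -> Bool
\b._ : o -> p -> q -> r -> Bool
\a._ : n -> o -> p -> q -> r -> Bool
  unify i -> j -> k -> l -> m -> k ~ n -> o -> p -> q -> r -> Bool
  unify i ~ n
  unify j -> k -> l -> m -> k ~ o -> p -> q -> r -> Bool
  unify j ~ o
  unify k -> l -> m -> k ~ p -> q -> r -> Bool
  unify k ~ p
  unify l -> m -> p ~ q -> r -> Bool
  unify l ~ q
  unify m -> p ~ r -> Bool
  unify m ~ r
  unify p ~ Bool
\f._ : s -> Int
  unify s -> Int ~ Bool -> t
  unify s ~ Bool
  unify Int ~ t
_ _ : Int
  unify n -> o -> Bool -> q -> r -> Bool ~ Int -> u
  unify n ~ Int
  unify o -> Bool -> q -> r -> Bool ~ u
_ _ : o -> Bool -> q -> r -> Bool
  unify o -> Bool -> q -> r -> Bool ~ Bool -> v
  unify o ~ Bool
  unify Bool -> q -> r -> Bool ~ v
_ _ : Bool -> q -> r -> Bool
  unify Bool ~ Bool
  unify Int ~ Int
\g._ : w -> Int
  unify Bool ~ Bool
  unify Bool ~ Bool
  unify Bool ~ Bool
  unify Bool ~ Bool
  unify Bool ~ Bool
  unify Bool ~ Bool
  unify w -> Int ~ Bool -> x
  unify w ~ Bool
  unify Int ~ x
_ _ : Int
  unify Int ~ Int
  unify Int ~ Bool
  FAIL: mismatch Int ~ Bool

Answer: 1.1.0.0 : 5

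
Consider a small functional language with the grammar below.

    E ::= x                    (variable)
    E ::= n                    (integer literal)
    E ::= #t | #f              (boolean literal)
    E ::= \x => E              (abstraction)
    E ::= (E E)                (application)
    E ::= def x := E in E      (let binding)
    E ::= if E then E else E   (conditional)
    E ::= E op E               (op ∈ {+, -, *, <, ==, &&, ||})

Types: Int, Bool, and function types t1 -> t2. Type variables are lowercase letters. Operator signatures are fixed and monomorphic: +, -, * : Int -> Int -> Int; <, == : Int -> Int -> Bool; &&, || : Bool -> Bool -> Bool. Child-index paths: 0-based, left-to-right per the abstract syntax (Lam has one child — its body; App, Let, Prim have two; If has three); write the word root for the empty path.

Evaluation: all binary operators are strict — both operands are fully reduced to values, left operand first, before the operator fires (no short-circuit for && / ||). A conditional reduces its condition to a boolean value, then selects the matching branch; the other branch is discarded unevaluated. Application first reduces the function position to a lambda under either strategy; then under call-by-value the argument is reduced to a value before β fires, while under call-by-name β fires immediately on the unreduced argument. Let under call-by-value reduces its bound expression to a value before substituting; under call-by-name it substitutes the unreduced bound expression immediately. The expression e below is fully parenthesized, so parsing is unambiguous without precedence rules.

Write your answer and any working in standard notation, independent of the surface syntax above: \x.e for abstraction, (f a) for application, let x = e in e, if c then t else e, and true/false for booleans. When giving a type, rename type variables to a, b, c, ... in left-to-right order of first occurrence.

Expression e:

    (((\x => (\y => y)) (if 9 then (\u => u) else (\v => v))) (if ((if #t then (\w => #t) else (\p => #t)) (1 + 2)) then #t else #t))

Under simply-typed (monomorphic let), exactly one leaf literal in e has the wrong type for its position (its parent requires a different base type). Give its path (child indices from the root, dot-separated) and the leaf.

Answer: 0.1.0 : 9

Derivation:
y : b
\y._ : b -> b
\x._ : a -> b -> b
  unify Int ~ Bool
  FAIL: mismatch Int ~ Bool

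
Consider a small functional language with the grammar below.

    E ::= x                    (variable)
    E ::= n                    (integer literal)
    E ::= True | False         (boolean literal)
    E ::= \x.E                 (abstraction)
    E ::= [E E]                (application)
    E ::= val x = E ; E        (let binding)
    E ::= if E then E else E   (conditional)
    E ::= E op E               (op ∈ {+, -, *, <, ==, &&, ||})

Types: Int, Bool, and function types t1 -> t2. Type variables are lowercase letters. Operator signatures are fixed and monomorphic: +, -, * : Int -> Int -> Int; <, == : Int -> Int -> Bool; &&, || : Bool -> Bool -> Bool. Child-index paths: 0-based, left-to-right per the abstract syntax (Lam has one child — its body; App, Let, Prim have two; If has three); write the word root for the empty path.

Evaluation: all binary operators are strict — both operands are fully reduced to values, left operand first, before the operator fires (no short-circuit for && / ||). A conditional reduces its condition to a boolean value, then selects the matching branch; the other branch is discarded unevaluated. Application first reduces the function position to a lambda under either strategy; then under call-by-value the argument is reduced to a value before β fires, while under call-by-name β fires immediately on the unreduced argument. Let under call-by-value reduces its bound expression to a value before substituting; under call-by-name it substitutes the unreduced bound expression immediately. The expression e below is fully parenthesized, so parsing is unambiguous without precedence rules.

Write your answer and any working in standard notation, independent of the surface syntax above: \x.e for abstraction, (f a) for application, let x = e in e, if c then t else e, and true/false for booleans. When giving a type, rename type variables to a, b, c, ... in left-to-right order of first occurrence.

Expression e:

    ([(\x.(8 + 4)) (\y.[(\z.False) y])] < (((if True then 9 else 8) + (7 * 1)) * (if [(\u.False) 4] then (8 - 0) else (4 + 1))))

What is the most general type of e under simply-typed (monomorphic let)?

Trace:
  unify Int ~ Int
  unify Int ~ Int
\x._ : a -> Int
\z._ : c -> Bool
y : b
  unify c -> Bool ~ b -> d
  unify c ~ b
  unify Bool ~ d
_ _ : Bool
\y._ : b -> Bool
  unify a -> Int ~ (b -> Bool) -> e
  unify a ~ b -> Bool
  unify Int ~ e
_ _ : Int
  unify Int ~ Int
  unify Bool ~ Bool
  unify Int ~ Int
  unify Int ~ Int
  unify Int ~ Int
  unify Int ~ Int
  unify Int ~ Int
  unify Int ~ Int
\u._ : f -> Bool
  unify f -> Bool ~ Int -> g
  unify f ~ Int
  unify Bool ~ g
_ _ : Bool
  unify Bool ~ Bool
  unify Int ~ Int
  unify Int ~ Int
  unify Int ~ Int
  unify Int ~ Int
  unify Int ~ Int
  unify Int ~ Int
  unify Int ~ Int

Answer: Bool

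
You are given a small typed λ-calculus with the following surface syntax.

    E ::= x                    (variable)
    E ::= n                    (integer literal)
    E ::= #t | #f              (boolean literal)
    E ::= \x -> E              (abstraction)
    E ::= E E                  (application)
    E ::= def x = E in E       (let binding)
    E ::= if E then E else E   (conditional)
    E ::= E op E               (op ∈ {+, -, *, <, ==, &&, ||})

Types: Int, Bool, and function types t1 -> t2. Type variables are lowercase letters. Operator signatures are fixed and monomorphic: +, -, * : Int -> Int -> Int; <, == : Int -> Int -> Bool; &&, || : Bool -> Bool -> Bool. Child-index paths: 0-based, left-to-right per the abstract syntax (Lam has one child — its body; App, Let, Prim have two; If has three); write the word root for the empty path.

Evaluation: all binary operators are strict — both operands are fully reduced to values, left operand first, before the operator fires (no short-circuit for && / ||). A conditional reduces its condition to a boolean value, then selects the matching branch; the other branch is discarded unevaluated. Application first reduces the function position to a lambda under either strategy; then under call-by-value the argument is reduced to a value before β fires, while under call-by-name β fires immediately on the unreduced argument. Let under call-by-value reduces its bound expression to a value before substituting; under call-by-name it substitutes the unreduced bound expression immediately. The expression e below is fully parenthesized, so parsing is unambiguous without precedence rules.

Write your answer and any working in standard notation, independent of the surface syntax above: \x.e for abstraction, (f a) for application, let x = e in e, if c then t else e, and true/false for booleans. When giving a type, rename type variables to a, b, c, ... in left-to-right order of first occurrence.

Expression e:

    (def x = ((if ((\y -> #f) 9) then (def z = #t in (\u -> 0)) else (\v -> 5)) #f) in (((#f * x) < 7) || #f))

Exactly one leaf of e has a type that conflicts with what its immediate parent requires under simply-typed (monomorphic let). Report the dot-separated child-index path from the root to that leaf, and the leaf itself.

Working:
\y._ : a -> Bool
  unify a -> Bool ~ Int -> b
  unify a ~ Int
  unify Bool ~ b
_ _ : Bool
  unify Bool ~ Bool
let z : Bool
\u._ : c -> Int
\v._ : d -> Int
  unify c -> Int ~ d -> Int
  unify c ~ d
  unify Int ~ Int
  unify d -> Int ~ Bool -> e
  unify d ~ Bool
  unify Int ~ e
_ _ : Int
let x : Int
  unify Bool ~ Int
  FAIL: mismatch Bool ~ Int

Answer: 1.0.0.0 : false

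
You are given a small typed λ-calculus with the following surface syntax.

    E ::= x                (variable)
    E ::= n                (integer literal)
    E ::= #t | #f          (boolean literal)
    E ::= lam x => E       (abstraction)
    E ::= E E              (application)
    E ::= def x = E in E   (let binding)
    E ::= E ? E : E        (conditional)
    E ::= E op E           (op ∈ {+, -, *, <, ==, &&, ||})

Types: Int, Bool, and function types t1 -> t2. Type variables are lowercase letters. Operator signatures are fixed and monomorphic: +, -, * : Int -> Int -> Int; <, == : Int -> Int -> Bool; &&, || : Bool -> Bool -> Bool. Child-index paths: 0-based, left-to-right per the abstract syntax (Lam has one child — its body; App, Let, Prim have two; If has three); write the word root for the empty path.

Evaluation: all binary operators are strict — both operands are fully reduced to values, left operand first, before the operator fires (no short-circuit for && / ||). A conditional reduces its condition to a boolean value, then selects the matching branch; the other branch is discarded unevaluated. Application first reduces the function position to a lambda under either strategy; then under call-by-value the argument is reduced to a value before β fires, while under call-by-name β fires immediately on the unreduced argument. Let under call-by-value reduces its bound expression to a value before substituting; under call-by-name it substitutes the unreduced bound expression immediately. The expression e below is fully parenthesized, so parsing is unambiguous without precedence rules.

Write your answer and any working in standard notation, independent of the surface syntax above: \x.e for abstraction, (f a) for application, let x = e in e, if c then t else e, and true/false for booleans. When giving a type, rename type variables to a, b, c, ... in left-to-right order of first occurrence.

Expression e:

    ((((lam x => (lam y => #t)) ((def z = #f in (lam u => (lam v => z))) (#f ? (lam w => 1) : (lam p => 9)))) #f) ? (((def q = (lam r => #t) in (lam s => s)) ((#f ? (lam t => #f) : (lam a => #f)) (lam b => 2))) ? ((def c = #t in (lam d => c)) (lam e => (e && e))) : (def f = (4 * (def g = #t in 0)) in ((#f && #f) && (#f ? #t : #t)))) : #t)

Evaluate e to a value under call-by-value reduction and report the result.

Answer: false

Working:
step 0: (if (((\x.(\y.true)) ((let z = false in (\u.(\v.z))) (if false then (\w.1) else (\p.9)))) false) then (if ((let q = (\r.true) in (\s.s)) ((if false then (\t.false) else (\a.false)) (\b.2))) then ((let c = true in (\d.c)) (\e.(e && e))) else (let f = (4 * (let g = true in 0)) in ((false && false) && (if false then true else true)))) else true)
step 1: [let@0.0.1.0] (if (((\x.(\y.true)) ((\u.(\v.false)) (if false then (\w.1) else (\p.9)))) false) then (if ((let q = (\r.true) in (\s.s)) ((if false then (\t.false) else (\a.false)) (\b.2))) then ((let c = true in (\d.c)) (\e.(e && e))) else (let f = (4 * (let g = true in 0)) in ((false && false) && (if false then true else true)))) else true)
step 2: [if@0.0.1.1] (if (((\x.(\y.true)) ((\u.(\v.false)) (\p.9))) false) then (if ((let q = (\r.true) in (\s.s)) ((if false then (\t.false) else (\a.false)) (\b.2))) then ((let c = true in (\d.c)) (\e.(e && e))) else (let f = (4 * (let g = true in 0)) in ((false && false) && (if false then true else true)))) else true)
step 3: [beta@0.0.1] (if (((\x.(\y.true)) (\v.false)) false) then (if ((let q = (\r.true) in (\s.s)) ((if false then (\t.false) else (\a.false)) (\b.2))) then ((let c = true in (\d.c)) (\e.(e && e))) else (let f = (4 * (let g = true in 0)) in ((false && false) && (if false then true else true)))) else true)
step 4: [beta@0.0] (if ((\y.true) false) then (if ((let q = (\r.true) in (\s.s)) ((if false then (\t.false) else (\a.false)) (\b.2))) then ((let c = true in (\d.c)) (\e.(e && e))) else (let f = (4 * (let g = true in 0)) in ((false && false) && (if false then true else true)))) else true)
step 5: [beta@0] (if true then (if ((let q = (\r.true) in (\s.s)) ((if false then (\t.false) else (\a.false)) (\b.2))) then ((let c = true in (\d.c)) (\e.(e && e))) else (let f = (4 * (let g = true in 0)) in ((false && false) && (if false then true else true)))) else true)
step 6: [if@root] (if ((let q = (\r.true) in (\s.s)) ((if false then (\t.false) else (\a.false)) (\b.2))) then ((let c = true in (\d.c)) (\e.(e && e))) else (let f = (4 * (let g = true in 0)) in ((false && false) && (if false then true else true))))
step 7: [let@0.0] (if ((\s.s) ((if false then (\t.false) else (\a.false)) (\b.2))) then ((let c = true in (\d.c)) (\e.(e && e))) else (let f = (4 * (let g = true in 0)) in ((false && false) && (if false then true else true))))
step 8: [if@0.1.0] (if ((\s.s) ((\a.false) (\b.2))) then ((let c = true in (\d.c)) (\e.(e && e))) else (let f = (4 * (let g = true in 0)) in ((false && false) && (if false then true else true))))
step 9: [beta@0.1] (if ((\s.s) false) then ((let c = true in (\d.c)) (\e.(e && e))) else (let f = (4 * (let g = true in 0)) in ((false && false) && (if false then true else true))))
step 10: [beta@0] (if false then ((let c = true in (\d.c)) (\e.(e && e))) else (let f = (4 * (let g = true in 0)) in ((false && false) && (if false then true else true))))
step 11: [if@root] (let f = (4 * (let g = true in 0)) in ((false && false) && (if false then true else true)))
step 12: [let@0.1] (let f = (4 * 0) in ((false && false) && (if false then true else true)))
step 13: [delta@0] (let f = 0 in ((false && false) && (if false then true else true)))
step 14: [let@root] ((false && false) && (if false then true else true))
step 15: [delta@0] (false && (if false then true else true))
step 16: [if@1] (false && true)
step 17: [delta@root] false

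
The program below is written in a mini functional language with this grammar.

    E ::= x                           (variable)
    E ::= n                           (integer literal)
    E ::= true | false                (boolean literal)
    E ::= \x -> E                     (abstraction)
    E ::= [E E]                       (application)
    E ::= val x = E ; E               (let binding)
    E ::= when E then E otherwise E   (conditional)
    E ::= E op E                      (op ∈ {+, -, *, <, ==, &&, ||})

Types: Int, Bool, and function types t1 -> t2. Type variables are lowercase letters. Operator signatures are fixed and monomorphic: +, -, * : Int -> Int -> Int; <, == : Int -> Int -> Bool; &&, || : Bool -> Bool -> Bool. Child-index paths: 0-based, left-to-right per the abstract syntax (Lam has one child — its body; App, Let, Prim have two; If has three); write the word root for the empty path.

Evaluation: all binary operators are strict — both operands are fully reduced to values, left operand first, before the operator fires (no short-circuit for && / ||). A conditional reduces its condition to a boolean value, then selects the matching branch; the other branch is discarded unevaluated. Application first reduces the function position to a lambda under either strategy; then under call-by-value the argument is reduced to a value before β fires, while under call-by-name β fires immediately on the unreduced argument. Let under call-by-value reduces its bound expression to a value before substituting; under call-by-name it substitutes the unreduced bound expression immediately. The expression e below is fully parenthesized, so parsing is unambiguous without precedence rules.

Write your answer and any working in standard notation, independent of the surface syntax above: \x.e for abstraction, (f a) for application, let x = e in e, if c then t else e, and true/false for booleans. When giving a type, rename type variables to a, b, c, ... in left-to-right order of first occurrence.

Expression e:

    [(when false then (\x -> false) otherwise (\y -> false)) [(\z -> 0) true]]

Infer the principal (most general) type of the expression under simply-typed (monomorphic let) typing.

Derivation:
  unify Bool ~ Bool
\x._ : a -> Bool
\y._ : b -> Bool
  unify a -> Bool ~ b -> Bool
  unify a ~ b
  unify Bool ~ Bool
\z._ : c -> Int
  unify c -> Int ~ Bool -> d
  unify c ~ Bool
  unify Int ~ d
_ _ : Int
  unify b -> Bool ~ Int -> e
  unify b ~ Int
  unify Bool ~ e
_ _ : Bool

Answer: Bool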